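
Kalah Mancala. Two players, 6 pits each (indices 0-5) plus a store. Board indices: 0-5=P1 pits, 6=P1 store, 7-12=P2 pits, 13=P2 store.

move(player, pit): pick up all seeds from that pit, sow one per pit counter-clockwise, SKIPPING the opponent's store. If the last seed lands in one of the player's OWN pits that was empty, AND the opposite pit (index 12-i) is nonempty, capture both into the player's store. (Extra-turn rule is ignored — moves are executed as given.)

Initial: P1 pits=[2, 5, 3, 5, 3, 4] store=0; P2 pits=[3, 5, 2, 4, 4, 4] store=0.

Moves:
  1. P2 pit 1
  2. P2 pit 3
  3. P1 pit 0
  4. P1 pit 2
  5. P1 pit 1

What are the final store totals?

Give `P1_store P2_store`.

Move 1: P2 pit1 -> P1=[2,5,3,5,3,4](0) P2=[3,0,3,5,5,5](1)
Move 2: P2 pit3 -> P1=[3,6,3,5,3,4](0) P2=[3,0,3,0,6,6](2)
Move 3: P1 pit0 -> P1=[0,7,4,6,3,4](0) P2=[3,0,3,0,6,6](2)
Move 4: P1 pit2 -> P1=[0,7,0,7,4,5](1) P2=[3,0,3,0,6,6](2)
Move 5: P1 pit1 -> P1=[0,0,1,8,5,6](2) P2=[4,1,3,0,6,6](2)

Answer: 2 2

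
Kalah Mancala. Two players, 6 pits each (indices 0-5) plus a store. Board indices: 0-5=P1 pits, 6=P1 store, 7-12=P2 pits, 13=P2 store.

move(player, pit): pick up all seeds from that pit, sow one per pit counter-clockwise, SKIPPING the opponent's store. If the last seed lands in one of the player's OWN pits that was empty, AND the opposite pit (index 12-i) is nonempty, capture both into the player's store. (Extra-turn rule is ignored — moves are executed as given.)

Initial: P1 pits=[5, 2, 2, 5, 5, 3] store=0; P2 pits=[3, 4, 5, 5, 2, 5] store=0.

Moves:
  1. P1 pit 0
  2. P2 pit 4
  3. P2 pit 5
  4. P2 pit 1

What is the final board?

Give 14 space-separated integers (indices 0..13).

Answer: 0 4 4 7 7 4 0 3 0 6 6 1 0 4

Derivation:
Move 1: P1 pit0 -> P1=[0,3,3,6,6,4](0) P2=[3,4,5,5,2,5](0)
Move 2: P2 pit4 -> P1=[0,3,3,6,6,4](0) P2=[3,4,5,5,0,6](1)
Move 3: P2 pit5 -> P1=[1,4,4,7,7,4](0) P2=[3,4,5,5,0,0](2)
Move 4: P2 pit1 -> P1=[0,4,4,7,7,4](0) P2=[3,0,6,6,1,0](4)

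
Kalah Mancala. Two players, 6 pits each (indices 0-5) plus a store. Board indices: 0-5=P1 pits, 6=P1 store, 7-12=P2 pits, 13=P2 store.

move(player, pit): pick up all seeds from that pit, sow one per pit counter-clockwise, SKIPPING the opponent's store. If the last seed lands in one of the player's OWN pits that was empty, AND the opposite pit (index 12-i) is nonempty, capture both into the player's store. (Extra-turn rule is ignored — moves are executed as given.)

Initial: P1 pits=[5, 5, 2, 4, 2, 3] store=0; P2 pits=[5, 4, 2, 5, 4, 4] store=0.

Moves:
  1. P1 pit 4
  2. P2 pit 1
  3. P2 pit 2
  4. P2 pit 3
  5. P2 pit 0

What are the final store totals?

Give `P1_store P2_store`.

Answer: 1 1

Derivation:
Move 1: P1 pit4 -> P1=[5,5,2,4,0,4](1) P2=[5,4,2,5,4,4](0)
Move 2: P2 pit1 -> P1=[5,5,2,4,0,4](1) P2=[5,0,3,6,5,5](0)
Move 3: P2 pit2 -> P1=[5,5,2,4,0,4](1) P2=[5,0,0,7,6,6](0)
Move 4: P2 pit3 -> P1=[6,6,3,5,0,4](1) P2=[5,0,0,0,7,7](1)
Move 5: P2 pit0 -> P1=[6,6,3,5,0,4](1) P2=[0,1,1,1,8,8](1)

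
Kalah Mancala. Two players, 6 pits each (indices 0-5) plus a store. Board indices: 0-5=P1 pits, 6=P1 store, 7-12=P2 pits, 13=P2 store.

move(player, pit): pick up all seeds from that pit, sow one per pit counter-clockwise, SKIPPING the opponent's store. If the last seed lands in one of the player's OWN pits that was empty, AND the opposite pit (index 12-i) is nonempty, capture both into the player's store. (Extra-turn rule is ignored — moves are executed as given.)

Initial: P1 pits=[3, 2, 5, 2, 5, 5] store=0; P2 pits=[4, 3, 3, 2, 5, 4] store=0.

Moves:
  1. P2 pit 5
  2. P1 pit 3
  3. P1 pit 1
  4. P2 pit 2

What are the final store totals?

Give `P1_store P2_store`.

Move 1: P2 pit5 -> P1=[4,3,6,2,5,5](0) P2=[4,3,3,2,5,0](1)
Move 2: P1 pit3 -> P1=[4,3,6,0,6,6](0) P2=[4,3,3,2,5,0](1)
Move 3: P1 pit1 -> P1=[4,0,7,1,7,6](0) P2=[4,3,3,2,5,0](1)
Move 4: P2 pit2 -> P1=[0,0,7,1,7,6](0) P2=[4,3,0,3,6,0](6)

Answer: 0 6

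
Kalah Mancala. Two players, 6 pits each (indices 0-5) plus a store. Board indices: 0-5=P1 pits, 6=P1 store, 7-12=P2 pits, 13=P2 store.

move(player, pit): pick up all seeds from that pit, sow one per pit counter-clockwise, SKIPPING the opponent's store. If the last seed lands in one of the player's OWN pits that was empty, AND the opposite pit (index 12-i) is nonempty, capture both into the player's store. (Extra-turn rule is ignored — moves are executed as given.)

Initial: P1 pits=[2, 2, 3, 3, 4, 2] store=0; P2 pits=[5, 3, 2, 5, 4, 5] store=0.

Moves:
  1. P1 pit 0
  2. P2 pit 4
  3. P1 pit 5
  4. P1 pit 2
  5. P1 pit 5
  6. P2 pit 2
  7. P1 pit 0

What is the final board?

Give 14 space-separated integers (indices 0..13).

Move 1: P1 pit0 -> P1=[0,3,4,3,4,2](0) P2=[5,3,2,5,4,5](0)
Move 2: P2 pit4 -> P1=[1,4,4,3,4,2](0) P2=[5,3,2,5,0,6](1)
Move 3: P1 pit5 -> P1=[1,4,4,3,4,0](1) P2=[6,3,2,5,0,6](1)
Move 4: P1 pit2 -> P1=[1,4,0,4,5,1](2) P2=[6,3,2,5,0,6](1)
Move 5: P1 pit5 -> P1=[1,4,0,4,5,0](3) P2=[6,3,2,5,0,6](1)
Move 6: P2 pit2 -> P1=[1,0,0,4,5,0](3) P2=[6,3,0,6,0,6](6)
Move 7: P1 pit0 -> P1=[0,1,0,4,5,0](3) P2=[6,3,0,6,0,6](6)

Answer: 0 1 0 4 5 0 3 6 3 0 6 0 6 6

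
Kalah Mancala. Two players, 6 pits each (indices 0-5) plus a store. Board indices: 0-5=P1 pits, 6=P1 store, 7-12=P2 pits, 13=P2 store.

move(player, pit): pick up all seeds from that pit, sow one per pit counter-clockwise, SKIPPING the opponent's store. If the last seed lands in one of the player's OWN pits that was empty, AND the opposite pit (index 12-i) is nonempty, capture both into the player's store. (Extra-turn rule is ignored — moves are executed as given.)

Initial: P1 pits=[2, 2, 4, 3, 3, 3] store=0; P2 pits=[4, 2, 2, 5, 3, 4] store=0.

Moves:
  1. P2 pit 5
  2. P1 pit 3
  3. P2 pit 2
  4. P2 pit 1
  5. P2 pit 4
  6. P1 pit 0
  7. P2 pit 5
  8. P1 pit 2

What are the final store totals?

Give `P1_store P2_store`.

Answer: 2 3

Derivation:
Move 1: P2 pit5 -> P1=[3,3,5,3,3,3](0) P2=[4,2,2,5,3,0](1)
Move 2: P1 pit3 -> P1=[3,3,5,0,4,4](1) P2=[4,2,2,5,3,0](1)
Move 3: P2 pit2 -> P1=[3,3,5,0,4,4](1) P2=[4,2,0,6,4,0](1)
Move 4: P2 pit1 -> P1=[3,3,5,0,4,4](1) P2=[4,0,1,7,4,0](1)
Move 5: P2 pit4 -> P1=[4,4,5,0,4,4](1) P2=[4,0,1,7,0,1](2)
Move 6: P1 pit0 -> P1=[0,5,6,1,5,4](1) P2=[4,0,1,7,0,1](2)
Move 7: P2 pit5 -> P1=[0,5,6,1,5,4](1) P2=[4,0,1,7,0,0](3)
Move 8: P1 pit2 -> P1=[0,5,0,2,6,5](2) P2=[5,1,1,7,0,0](3)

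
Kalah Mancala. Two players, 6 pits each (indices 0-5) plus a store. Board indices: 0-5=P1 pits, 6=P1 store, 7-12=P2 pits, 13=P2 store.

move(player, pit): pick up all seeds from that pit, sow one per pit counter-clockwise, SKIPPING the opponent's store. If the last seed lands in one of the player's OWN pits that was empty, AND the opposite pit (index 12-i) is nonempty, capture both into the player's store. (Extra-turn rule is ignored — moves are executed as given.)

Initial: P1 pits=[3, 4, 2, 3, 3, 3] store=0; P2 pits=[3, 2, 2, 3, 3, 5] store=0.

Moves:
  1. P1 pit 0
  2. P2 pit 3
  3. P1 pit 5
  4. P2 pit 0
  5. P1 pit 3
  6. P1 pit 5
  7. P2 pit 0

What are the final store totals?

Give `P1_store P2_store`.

Move 1: P1 pit0 -> P1=[0,5,3,4,3,3](0) P2=[3,2,2,3,3,5](0)
Move 2: P2 pit3 -> P1=[0,5,3,4,3,3](0) P2=[3,2,2,0,4,6](1)
Move 3: P1 pit5 -> P1=[0,5,3,4,3,0](1) P2=[4,3,2,0,4,6](1)
Move 4: P2 pit0 -> P1=[0,5,3,4,3,0](1) P2=[0,4,3,1,5,6](1)
Move 5: P1 pit3 -> P1=[0,5,3,0,4,1](2) P2=[1,4,3,1,5,6](1)
Move 6: P1 pit5 -> P1=[0,5,3,0,4,0](3) P2=[1,4,3,1,5,6](1)
Move 7: P2 pit0 -> P1=[0,5,3,0,4,0](3) P2=[0,5,3,1,5,6](1)

Answer: 3 1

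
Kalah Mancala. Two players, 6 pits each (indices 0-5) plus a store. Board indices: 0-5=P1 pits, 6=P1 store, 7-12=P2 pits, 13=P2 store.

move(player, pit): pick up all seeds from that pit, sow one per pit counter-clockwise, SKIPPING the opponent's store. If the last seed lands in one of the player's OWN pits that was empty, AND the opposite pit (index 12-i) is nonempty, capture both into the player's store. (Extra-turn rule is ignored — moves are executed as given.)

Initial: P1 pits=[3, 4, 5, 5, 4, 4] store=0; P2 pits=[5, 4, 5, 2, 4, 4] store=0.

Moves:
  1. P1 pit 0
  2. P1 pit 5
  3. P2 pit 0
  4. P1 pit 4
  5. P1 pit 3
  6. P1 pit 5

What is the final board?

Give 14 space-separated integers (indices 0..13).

Move 1: P1 pit0 -> P1=[0,5,6,6,4,4](0) P2=[5,4,5,2,4,4](0)
Move 2: P1 pit5 -> P1=[0,5,6,6,4,0](1) P2=[6,5,6,2,4,4](0)
Move 3: P2 pit0 -> P1=[0,5,6,6,4,0](1) P2=[0,6,7,3,5,5](1)
Move 4: P1 pit4 -> P1=[0,5,6,6,0,1](2) P2=[1,7,7,3,5,5](1)
Move 5: P1 pit3 -> P1=[0,5,6,0,1,2](3) P2=[2,8,8,3,5,5](1)
Move 6: P1 pit5 -> P1=[0,5,6,0,1,0](4) P2=[3,8,8,3,5,5](1)

Answer: 0 5 6 0 1 0 4 3 8 8 3 5 5 1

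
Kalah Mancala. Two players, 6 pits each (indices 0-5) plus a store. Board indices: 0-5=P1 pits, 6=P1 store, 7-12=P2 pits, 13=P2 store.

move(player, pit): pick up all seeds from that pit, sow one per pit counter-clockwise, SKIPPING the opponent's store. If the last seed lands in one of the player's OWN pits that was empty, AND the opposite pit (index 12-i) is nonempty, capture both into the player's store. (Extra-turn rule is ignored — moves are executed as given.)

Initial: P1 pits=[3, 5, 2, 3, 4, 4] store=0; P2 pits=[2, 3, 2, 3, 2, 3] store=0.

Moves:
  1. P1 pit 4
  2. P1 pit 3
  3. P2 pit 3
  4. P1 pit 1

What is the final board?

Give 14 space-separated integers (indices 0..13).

Answer: 3 0 3 1 2 7 3 3 4 2 0 3 4 1

Derivation:
Move 1: P1 pit4 -> P1=[3,5,2,3,0,5](1) P2=[3,4,2,3,2,3](0)
Move 2: P1 pit3 -> P1=[3,5,2,0,1,6](2) P2=[3,4,2,3,2,3](0)
Move 3: P2 pit3 -> P1=[3,5,2,0,1,6](2) P2=[3,4,2,0,3,4](1)
Move 4: P1 pit1 -> P1=[3,0,3,1,2,7](3) P2=[3,4,2,0,3,4](1)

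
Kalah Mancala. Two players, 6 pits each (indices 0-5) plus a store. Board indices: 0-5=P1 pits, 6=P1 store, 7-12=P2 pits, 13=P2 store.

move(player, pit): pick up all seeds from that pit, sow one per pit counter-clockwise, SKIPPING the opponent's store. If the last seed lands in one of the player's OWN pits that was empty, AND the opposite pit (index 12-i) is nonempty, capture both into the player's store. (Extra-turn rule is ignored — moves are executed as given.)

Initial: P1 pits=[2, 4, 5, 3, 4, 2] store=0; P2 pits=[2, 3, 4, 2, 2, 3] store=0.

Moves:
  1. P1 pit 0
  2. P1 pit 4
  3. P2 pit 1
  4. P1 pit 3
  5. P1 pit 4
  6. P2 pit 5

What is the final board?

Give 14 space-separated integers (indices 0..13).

Move 1: P1 pit0 -> P1=[0,5,6,3,4,2](0) P2=[2,3,4,2,2,3](0)
Move 2: P1 pit4 -> P1=[0,5,6,3,0,3](1) P2=[3,4,4,2,2,3](0)
Move 3: P2 pit1 -> P1=[0,5,6,3,0,3](1) P2=[3,0,5,3,3,4](0)
Move 4: P1 pit3 -> P1=[0,5,6,0,1,4](2) P2=[3,0,5,3,3,4](0)
Move 5: P1 pit4 -> P1=[0,5,6,0,0,5](2) P2=[3,0,5,3,3,4](0)
Move 6: P2 pit5 -> P1=[1,6,7,0,0,5](2) P2=[3,0,5,3,3,0](1)

Answer: 1 6 7 0 0 5 2 3 0 5 3 3 0 1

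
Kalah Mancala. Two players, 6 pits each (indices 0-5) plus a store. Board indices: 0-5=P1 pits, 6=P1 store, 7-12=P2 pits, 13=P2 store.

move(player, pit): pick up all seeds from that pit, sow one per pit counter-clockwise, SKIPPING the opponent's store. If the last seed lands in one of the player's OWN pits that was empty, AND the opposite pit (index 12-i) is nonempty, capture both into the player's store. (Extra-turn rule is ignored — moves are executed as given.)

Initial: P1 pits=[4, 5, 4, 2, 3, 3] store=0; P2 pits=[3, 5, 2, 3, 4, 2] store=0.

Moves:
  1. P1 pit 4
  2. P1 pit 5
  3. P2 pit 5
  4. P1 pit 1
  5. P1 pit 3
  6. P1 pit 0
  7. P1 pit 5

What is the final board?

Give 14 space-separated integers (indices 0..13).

Move 1: P1 pit4 -> P1=[4,5,4,2,0,4](1) P2=[4,5,2,3,4,2](0)
Move 2: P1 pit5 -> P1=[4,5,4,2,0,0](2) P2=[5,6,3,3,4,2](0)
Move 3: P2 pit5 -> P1=[5,5,4,2,0,0](2) P2=[5,6,3,3,4,0](1)
Move 4: P1 pit1 -> P1=[5,0,5,3,1,1](3) P2=[5,6,3,3,4,0](1)
Move 5: P1 pit3 -> P1=[5,0,5,0,2,2](4) P2=[5,6,3,3,4,0](1)
Move 6: P1 pit0 -> P1=[0,1,6,1,3,3](4) P2=[5,6,3,3,4,0](1)
Move 7: P1 pit5 -> P1=[0,1,6,1,3,0](5) P2=[6,7,3,3,4,0](1)

Answer: 0 1 6 1 3 0 5 6 7 3 3 4 0 1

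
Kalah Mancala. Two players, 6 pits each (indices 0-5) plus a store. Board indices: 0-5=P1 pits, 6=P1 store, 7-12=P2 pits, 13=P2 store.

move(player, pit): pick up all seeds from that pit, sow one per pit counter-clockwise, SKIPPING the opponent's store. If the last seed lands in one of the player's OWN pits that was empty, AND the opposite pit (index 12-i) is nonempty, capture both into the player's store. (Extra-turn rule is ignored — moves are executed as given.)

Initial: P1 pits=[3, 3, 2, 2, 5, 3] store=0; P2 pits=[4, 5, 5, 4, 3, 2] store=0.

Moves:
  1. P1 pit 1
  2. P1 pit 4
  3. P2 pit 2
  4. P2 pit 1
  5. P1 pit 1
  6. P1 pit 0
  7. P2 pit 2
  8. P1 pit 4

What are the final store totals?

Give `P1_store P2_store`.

Move 1: P1 pit1 -> P1=[3,0,3,3,6,3](0) P2=[4,5,5,4,3,2](0)
Move 2: P1 pit4 -> P1=[3,0,3,3,0,4](1) P2=[5,6,6,5,3,2](0)
Move 3: P2 pit2 -> P1=[4,1,3,3,0,4](1) P2=[5,6,0,6,4,3](1)
Move 4: P2 pit1 -> P1=[5,1,3,3,0,4](1) P2=[5,0,1,7,5,4](2)
Move 5: P1 pit1 -> P1=[5,0,4,3,0,4](1) P2=[5,0,1,7,5,4](2)
Move 6: P1 pit0 -> P1=[0,1,5,4,1,5](1) P2=[5,0,1,7,5,4](2)
Move 7: P2 pit2 -> P1=[0,1,5,4,1,5](1) P2=[5,0,0,8,5,4](2)
Move 8: P1 pit4 -> P1=[0,1,5,4,0,6](1) P2=[5,0,0,8,5,4](2)

Answer: 1 2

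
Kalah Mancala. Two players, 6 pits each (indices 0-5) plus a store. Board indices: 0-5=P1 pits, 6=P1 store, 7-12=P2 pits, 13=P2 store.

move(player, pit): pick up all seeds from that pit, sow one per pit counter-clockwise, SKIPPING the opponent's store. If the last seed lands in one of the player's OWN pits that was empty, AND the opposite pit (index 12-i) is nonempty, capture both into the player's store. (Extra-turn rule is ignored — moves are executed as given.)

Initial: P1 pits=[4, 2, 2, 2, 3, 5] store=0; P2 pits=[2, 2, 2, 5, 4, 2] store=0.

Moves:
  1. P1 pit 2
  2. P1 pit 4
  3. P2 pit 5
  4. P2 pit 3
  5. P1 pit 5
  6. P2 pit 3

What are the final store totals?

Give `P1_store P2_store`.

Answer: 2 2

Derivation:
Move 1: P1 pit2 -> P1=[4,2,0,3,4,5](0) P2=[2,2,2,5,4,2](0)
Move 2: P1 pit4 -> P1=[4,2,0,3,0,6](1) P2=[3,3,2,5,4,2](0)
Move 3: P2 pit5 -> P1=[5,2,0,3,0,6](1) P2=[3,3,2,5,4,0](1)
Move 4: P2 pit3 -> P1=[6,3,0,3,0,6](1) P2=[3,3,2,0,5,1](2)
Move 5: P1 pit5 -> P1=[6,3,0,3,0,0](2) P2=[4,4,3,1,6,1](2)
Move 6: P2 pit3 -> P1=[6,3,0,3,0,0](2) P2=[4,4,3,0,7,1](2)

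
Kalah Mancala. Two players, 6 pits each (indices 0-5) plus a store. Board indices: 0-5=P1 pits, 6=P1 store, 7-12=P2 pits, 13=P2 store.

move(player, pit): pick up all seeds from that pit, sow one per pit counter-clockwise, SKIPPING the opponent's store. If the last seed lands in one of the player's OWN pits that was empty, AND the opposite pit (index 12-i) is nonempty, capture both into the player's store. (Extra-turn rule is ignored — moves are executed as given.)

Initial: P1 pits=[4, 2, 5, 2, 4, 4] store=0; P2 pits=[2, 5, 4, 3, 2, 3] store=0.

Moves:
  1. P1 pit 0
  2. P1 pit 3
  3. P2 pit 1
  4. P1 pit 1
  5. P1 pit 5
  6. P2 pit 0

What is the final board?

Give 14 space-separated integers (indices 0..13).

Move 1: P1 pit0 -> P1=[0,3,6,3,5,4](0) P2=[2,5,4,3,2,3](0)
Move 2: P1 pit3 -> P1=[0,3,6,0,6,5](1) P2=[2,5,4,3,2,3](0)
Move 3: P2 pit1 -> P1=[0,3,6,0,6,5](1) P2=[2,0,5,4,3,4](1)
Move 4: P1 pit1 -> P1=[0,0,7,1,7,5](1) P2=[2,0,5,4,3,4](1)
Move 5: P1 pit5 -> P1=[0,0,7,1,7,0](2) P2=[3,1,6,5,3,4](1)
Move 6: P2 pit0 -> P1=[0,0,7,1,7,0](2) P2=[0,2,7,6,3,4](1)

Answer: 0 0 7 1 7 0 2 0 2 7 6 3 4 1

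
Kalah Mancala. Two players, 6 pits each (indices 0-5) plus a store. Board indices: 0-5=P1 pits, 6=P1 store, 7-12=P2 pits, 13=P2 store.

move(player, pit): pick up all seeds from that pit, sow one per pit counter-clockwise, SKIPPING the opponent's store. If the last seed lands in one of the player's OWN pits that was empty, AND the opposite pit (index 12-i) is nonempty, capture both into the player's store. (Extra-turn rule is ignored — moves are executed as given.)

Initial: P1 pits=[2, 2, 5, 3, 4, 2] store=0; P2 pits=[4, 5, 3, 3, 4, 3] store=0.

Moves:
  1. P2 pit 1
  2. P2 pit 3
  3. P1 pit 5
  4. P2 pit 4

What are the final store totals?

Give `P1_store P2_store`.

Answer: 1 3

Derivation:
Move 1: P2 pit1 -> P1=[2,2,5,3,4,2](0) P2=[4,0,4,4,5,4](1)
Move 2: P2 pit3 -> P1=[3,2,5,3,4,2](0) P2=[4,0,4,0,6,5](2)
Move 3: P1 pit5 -> P1=[3,2,5,3,4,0](1) P2=[5,0,4,0,6,5](2)
Move 4: P2 pit4 -> P1=[4,3,6,4,4,0](1) P2=[5,0,4,0,0,6](3)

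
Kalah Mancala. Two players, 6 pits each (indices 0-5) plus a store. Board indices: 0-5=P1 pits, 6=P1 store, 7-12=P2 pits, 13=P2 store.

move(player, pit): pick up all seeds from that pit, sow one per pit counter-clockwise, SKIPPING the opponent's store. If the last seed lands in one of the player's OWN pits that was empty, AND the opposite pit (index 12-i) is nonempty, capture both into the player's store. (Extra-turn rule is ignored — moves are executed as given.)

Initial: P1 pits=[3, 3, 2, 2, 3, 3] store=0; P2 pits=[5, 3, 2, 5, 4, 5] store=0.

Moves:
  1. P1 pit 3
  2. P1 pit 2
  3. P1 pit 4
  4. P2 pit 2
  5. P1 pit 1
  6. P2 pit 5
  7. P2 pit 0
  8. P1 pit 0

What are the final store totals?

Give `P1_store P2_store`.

Answer: 6 2

Derivation:
Move 1: P1 pit3 -> P1=[3,3,2,0,4,4](0) P2=[5,3,2,5,4,5](0)
Move 2: P1 pit2 -> P1=[3,3,0,1,5,4](0) P2=[5,3,2,5,4,5](0)
Move 3: P1 pit4 -> P1=[3,3,0,1,0,5](1) P2=[6,4,3,5,4,5](0)
Move 4: P2 pit2 -> P1=[3,3,0,1,0,5](1) P2=[6,4,0,6,5,6](0)
Move 5: P1 pit1 -> P1=[3,0,1,2,0,5](6) P2=[6,0,0,6,5,6](0)
Move 6: P2 pit5 -> P1=[4,1,2,3,1,5](6) P2=[6,0,0,6,5,0](1)
Move 7: P2 pit0 -> P1=[4,1,2,3,1,5](6) P2=[0,1,1,7,6,1](2)
Move 8: P1 pit0 -> P1=[0,2,3,4,2,5](6) P2=[0,1,1,7,6,1](2)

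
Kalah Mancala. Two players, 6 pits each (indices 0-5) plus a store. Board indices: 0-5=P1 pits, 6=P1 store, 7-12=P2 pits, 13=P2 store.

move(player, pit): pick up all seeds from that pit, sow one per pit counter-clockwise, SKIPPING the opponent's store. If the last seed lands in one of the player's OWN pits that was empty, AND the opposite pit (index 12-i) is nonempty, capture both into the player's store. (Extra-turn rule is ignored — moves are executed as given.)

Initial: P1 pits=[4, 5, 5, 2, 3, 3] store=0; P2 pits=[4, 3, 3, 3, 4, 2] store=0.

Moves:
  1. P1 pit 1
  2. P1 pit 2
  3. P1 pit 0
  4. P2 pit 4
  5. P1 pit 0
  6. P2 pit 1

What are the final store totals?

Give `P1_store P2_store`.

Answer: 2 1

Derivation:
Move 1: P1 pit1 -> P1=[4,0,6,3,4,4](1) P2=[4,3,3,3,4,2](0)
Move 2: P1 pit2 -> P1=[4,0,0,4,5,5](2) P2=[5,4,3,3,4,2](0)
Move 3: P1 pit0 -> P1=[0,1,1,5,6,5](2) P2=[5,4,3,3,4,2](0)
Move 4: P2 pit4 -> P1=[1,2,1,5,6,5](2) P2=[5,4,3,3,0,3](1)
Move 5: P1 pit0 -> P1=[0,3,1,5,6,5](2) P2=[5,4,3,3,0,3](1)
Move 6: P2 pit1 -> P1=[0,3,1,5,6,5](2) P2=[5,0,4,4,1,4](1)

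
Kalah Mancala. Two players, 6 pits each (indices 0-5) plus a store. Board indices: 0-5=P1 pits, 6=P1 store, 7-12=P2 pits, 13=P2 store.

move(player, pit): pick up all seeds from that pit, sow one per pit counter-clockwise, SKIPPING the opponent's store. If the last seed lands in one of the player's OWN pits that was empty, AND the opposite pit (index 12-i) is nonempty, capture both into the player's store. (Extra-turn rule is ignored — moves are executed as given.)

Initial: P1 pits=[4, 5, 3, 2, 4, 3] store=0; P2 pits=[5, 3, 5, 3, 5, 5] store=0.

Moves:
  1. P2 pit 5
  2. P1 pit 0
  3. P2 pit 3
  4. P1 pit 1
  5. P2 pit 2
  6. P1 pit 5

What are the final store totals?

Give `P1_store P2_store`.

Answer: 2 3

Derivation:
Move 1: P2 pit5 -> P1=[5,6,4,3,4,3](0) P2=[5,3,5,3,5,0](1)
Move 2: P1 pit0 -> P1=[0,7,5,4,5,4](0) P2=[5,3,5,3,5,0](1)
Move 3: P2 pit3 -> P1=[0,7,5,4,5,4](0) P2=[5,3,5,0,6,1](2)
Move 4: P1 pit1 -> P1=[0,0,6,5,6,5](1) P2=[6,4,5,0,6,1](2)
Move 5: P2 pit2 -> P1=[1,0,6,5,6,5](1) P2=[6,4,0,1,7,2](3)
Move 6: P1 pit5 -> P1=[1,0,6,5,6,0](2) P2=[7,5,1,2,7,2](3)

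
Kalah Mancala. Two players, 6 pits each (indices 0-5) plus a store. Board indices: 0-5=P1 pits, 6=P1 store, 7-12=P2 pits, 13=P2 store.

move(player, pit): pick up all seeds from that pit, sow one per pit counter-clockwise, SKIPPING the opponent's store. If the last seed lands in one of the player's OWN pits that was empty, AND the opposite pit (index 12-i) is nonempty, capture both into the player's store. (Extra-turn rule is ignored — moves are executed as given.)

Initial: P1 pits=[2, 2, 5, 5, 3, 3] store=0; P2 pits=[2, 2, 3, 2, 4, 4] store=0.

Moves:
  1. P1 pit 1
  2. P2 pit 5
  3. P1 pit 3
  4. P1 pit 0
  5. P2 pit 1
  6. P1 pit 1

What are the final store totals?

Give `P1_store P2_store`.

Answer: 8 1

Derivation:
Move 1: P1 pit1 -> P1=[2,0,6,6,3,3](0) P2=[2,2,3,2,4,4](0)
Move 2: P2 pit5 -> P1=[3,1,7,6,3,3](0) P2=[2,2,3,2,4,0](1)
Move 3: P1 pit3 -> P1=[3,1,7,0,4,4](1) P2=[3,3,4,2,4,0](1)
Move 4: P1 pit0 -> P1=[0,2,8,0,4,4](6) P2=[3,3,0,2,4,0](1)
Move 5: P2 pit1 -> P1=[0,2,8,0,4,4](6) P2=[3,0,1,3,5,0](1)
Move 6: P1 pit1 -> P1=[0,0,9,0,4,4](8) P2=[3,0,0,3,5,0](1)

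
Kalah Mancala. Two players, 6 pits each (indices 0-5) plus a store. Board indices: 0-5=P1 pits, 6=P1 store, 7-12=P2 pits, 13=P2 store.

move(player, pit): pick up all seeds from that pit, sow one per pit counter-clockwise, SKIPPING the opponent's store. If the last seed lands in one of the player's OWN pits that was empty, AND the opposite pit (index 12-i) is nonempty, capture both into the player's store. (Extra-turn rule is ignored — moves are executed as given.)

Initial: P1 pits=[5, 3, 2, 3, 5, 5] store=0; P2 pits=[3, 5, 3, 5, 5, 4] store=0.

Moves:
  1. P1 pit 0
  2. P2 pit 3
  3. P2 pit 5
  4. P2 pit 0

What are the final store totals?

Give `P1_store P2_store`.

Answer: 0 7

Derivation:
Move 1: P1 pit0 -> P1=[0,4,3,4,6,6](0) P2=[3,5,3,5,5,4](0)
Move 2: P2 pit3 -> P1=[1,5,3,4,6,6](0) P2=[3,5,3,0,6,5](1)
Move 3: P2 pit5 -> P1=[2,6,4,5,6,6](0) P2=[3,5,3,0,6,0](2)
Move 4: P2 pit0 -> P1=[2,6,0,5,6,6](0) P2=[0,6,4,0,6,0](7)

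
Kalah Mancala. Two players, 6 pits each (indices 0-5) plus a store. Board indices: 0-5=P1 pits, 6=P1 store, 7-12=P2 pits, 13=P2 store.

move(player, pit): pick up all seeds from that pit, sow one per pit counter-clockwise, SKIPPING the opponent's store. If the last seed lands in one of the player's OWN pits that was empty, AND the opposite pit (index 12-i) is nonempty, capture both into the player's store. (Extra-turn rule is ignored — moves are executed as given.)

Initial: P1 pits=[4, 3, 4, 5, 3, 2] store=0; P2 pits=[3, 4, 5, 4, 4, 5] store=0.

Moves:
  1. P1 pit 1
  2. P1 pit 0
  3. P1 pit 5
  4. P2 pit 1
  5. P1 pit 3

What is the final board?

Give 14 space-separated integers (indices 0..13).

Answer: 0 1 6 0 6 1 2 5 1 7 6 5 6 0

Derivation:
Move 1: P1 pit1 -> P1=[4,0,5,6,4,2](0) P2=[3,4,5,4,4,5](0)
Move 2: P1 pit0 -> P1=[0,1,6,7,5,2](0) P2=[3,4,5,4,4,5](0)
Move 3: P1 pit5 -> P1=[0,1,6,7,5,0](1) P2=[4,4,5,4,4,5](0)
Move 4: P2 pit1 -> P1=[0,1,6,7,5,0](1) P2=[4,0,6,5,5,6](0)
Move 5: P1 pit3 -> P1=[0,1,6,0,6,1](2) P2=[5,1,7,6,5,6](0)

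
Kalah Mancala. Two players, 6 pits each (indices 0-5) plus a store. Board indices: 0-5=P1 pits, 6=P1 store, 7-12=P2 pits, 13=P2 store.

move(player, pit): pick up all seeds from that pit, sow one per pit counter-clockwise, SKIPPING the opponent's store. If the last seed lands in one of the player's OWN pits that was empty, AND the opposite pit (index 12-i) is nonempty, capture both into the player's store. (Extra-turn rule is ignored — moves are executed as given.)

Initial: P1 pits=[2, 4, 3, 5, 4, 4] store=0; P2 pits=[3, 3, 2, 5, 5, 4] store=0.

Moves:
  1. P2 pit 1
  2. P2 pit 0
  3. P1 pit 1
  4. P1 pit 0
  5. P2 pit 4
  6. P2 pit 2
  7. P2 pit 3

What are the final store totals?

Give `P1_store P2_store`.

Answer: 0 3

Derivation:
Move 1: P2 pit1 -> P1=[2,4,3,5,4,4](0) P2=[3,0,3,6,6,4](0)
Move 2: P2 pit0 -> P1=[2,4,3,5,4,4](0) P2=[0,1,4,7,6,4](0)
Move 3: P1 pit1 -> P1=[2,0,4,6,5,5](0) P2=[0,1,4,7,6,4](0)
Move 4: P1 pit0 -> P1=[0,1,5,6,5,5](0) P2=[0,1,4,7,6,4](0)
Move 5: P2 pit4 -> P1=[1,2,6,7,5,5](0) P2=[0,1,4,7,0,5](1)
Move 6: P2 pit2 -> P1=[1,2,6,7,5,5](0) P2=[0,1,0,8,1,6](2)
Move 7: P2 pit3 -> P1=[2,3,7,8,6,5](0) P2=[0,1,0,0,2,7](3)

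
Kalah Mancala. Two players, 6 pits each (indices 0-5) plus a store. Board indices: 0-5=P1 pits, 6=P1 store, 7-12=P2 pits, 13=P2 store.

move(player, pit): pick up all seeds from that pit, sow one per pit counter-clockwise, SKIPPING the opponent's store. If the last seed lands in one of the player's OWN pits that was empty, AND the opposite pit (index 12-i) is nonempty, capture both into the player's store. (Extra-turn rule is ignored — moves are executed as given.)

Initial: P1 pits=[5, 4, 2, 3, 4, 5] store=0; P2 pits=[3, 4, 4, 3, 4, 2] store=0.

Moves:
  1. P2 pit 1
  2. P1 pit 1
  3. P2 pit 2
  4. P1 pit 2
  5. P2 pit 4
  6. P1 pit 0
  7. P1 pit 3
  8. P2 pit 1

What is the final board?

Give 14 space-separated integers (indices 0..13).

Answer: 0 2 2 0 8 9 2 5 0 2 6 0 5 2

Derivation:
Move 1: P2 pit1 -> P1=[5,4,2,3,4,5](0) P2=[3,0,5,4,5,3](0)
Move 2: P1 pit1 -> P1=[5,0,3,4,5,6](0) P2=[3,0,5,4,5,3](0)
Move 3: P2 pit2 -> P1=[6,0,3,4,5,6](0) P2=[3,0,0,5,6,4](1)
Move 4: P1 pit2 -> P1=[6,0,0,5,6,7](0) P2=[3,0,0,5,6,4](1)
Move 5: P2 pit4 -> P1=[7,1,1,6,6,7](0) P2=[3,0,0,5,0,5](2)
Move 6: P1 pit0 -> P1=[0,2,2,7,7,8](1) P2=[4,0,0,5,0,5](2)
Move 7: P1 pit3 -> P1=[0,2,2,0,8,9](2) P2=[5,1,1,6,0,5](2)
Move 8: P2 pit1 -> P1=[0,2,2,0,8,9](2) P2=[5,0,2,6,0,5](2)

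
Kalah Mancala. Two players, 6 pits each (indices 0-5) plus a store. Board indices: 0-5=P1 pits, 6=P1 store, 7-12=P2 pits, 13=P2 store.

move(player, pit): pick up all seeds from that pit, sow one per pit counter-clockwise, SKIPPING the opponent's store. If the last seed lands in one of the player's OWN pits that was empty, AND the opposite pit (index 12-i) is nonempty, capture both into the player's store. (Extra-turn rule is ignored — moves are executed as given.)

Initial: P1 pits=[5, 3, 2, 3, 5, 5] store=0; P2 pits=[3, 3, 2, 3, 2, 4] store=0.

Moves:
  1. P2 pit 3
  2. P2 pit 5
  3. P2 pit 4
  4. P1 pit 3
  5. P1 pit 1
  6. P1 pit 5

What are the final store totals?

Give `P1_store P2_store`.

Move 1: P2 pit3 -> P1=[5,3,2,3,5,5](0) P2=[3,3,2,0,3,5](1)
Move 2: P2 pit5 -> P1=[6,4,3,4,5,5](0) P2=[3,3,2,0,3,0](2)
Move 3: P2 pit4 -> P1=[7,4,3,4,5,5](0) P2=[3,3,2,0,0,1](3)
Move 4: P1 pit3 -> P1=[7,4,3,0,6,6](1) P2=[4,3,2,0,0,1](3)
Move 5: P1 pit1 -> P1=[7,0,4,1,7,7](1) P2=[4,3,2,0,0,1](3)
Move 6: P1 pit5 -> P1=[7,0,4,1,7,0](2) P2=[5,4,3,1,1,2](3)

Answer: 2 3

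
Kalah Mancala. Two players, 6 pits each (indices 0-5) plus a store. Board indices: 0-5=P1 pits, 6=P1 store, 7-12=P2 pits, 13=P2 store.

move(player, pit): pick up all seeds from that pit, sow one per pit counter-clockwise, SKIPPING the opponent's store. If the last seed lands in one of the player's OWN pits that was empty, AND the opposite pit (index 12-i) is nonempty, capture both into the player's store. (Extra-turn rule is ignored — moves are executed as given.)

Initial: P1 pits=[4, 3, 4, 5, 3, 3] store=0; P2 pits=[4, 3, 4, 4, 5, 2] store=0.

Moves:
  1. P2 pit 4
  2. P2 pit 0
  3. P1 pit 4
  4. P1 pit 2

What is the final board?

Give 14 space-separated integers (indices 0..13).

Answer: 5 0 0 6 1 5 2 2 4 5 5 0 3 6

Derivation:
Move 1: P2 pit4 -> P1=[5,4,5,5,3,3](0) P2=[4,3,4,4,0,3](1)
Move 2: P2 pit0 -> P1=[5,0,5,5,3,3](0) P2=[0,4,5,5,0,3](6)
Move 3: P1 pit4 -> P1=[5,0,5,5,0,4](1) P2=[1,4,5,5,0,3](6)
Move 4: P1 pit2 -> P1=[5,0,0,6,1,5](2) P2=[2,4,5,5,0,3](6)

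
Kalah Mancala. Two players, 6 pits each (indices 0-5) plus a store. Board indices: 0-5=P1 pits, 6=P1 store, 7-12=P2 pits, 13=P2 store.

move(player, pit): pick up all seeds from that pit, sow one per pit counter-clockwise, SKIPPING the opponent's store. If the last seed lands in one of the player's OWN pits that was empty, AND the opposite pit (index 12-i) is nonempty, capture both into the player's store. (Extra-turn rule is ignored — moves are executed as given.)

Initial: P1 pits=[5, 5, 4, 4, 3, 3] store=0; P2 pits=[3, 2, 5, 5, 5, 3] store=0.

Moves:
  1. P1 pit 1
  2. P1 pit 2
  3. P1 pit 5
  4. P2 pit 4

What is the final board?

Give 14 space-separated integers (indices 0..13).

Move 1: P1 pit1 -> P1=[5,0,5,5,4,4](1) P2=[3,2,5,5,5,3](0)
Move 2: P1 pit2 -> P1=[5,0,0,6,5,5](2) P2=[4,2,5,5,5,3](0)
Move 3: P1 pit5 -> P1=[5,0,0,6,5,0](3) P2=[5,3,6,6,5,3](0)
Move 4: P2 pit4 -> P1=[6,1,1,6,5,0](3) P2=[5,3,6,6,0,4](1)

Answer: 6 1 1 6 5 0 3 5 3 6 6 0 4 1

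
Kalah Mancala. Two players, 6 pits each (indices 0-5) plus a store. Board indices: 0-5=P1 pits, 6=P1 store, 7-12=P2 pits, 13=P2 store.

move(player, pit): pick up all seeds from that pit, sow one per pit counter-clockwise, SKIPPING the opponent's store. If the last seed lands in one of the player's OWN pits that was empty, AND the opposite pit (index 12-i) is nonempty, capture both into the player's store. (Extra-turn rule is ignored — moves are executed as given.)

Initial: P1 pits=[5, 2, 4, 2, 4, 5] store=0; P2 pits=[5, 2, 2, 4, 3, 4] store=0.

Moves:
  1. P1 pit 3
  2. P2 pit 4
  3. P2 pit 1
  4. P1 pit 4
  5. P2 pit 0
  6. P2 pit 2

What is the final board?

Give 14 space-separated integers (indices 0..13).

Move 1: P1 pit3 -> P1=[5,2,4,0,5,6](0) P2=[5,2,2,4,3,4](0)
Move 2: P2 pit4 -> P1=[6,2,4,0,5,6](0) P2=[5,2,2,4,0,5](1)
Move 3: P2 pit1 -> P1=[6,2,4,0,5,6](0) P2=[5,0,3,5,0,5](1)
Move 4: P1 pit4 -> P1=[6,2,4,0,0,7](1) P2=[6,1,4,5,0,5](1)
Move 5: P2 pit0 -> P1=[6,2,4,0,0,7](1) P2=[0,2,5,6,1,6](2)
Move 6: P2 pit2 -> P1=[7,2,4,0,0,7](1) P2=[0,2,0,7,2,7](3)

Answer: 7 2 4 0 0 7 1 0 2 0 7 2 7 3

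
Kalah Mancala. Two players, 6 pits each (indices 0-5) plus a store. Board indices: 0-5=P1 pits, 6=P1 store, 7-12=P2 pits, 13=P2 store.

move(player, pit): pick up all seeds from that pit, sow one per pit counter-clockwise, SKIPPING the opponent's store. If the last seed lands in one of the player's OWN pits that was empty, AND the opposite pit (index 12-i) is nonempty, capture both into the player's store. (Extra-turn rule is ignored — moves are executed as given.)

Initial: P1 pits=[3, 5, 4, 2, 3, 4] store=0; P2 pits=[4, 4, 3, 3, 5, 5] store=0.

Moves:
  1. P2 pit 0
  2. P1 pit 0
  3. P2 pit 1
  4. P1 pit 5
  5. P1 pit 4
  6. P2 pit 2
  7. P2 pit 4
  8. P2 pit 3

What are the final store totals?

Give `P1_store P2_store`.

Answer: 2 4

Derivation:
Move 1: P2 pit0 -> P1=[3,5,4,2,3,4](0) P2=[0,5,4,4,6,5](0)
Move 2: P1 pit0 -> P1=[0,6,5,3,3,4](0) P2=[0,5,4,4,6,5](0)
Move 3: P2 pit1 -> P1=[0,6,5,3,3,4](0) P2=[0,0,5,5,7,6](1)
Move 4: P1 pit5 -> P1=[0,6,5,3,3,0](1) P2=[1,1,6,5,7,6](1)
Move 5: P1 pit4 -> P1=[0,6,5,3,0,1](2) P2=[2,1,6,5,7,6](1)
Move 6: P2 pit2 -> P1=[1,7,5,3,0,1](2) P2=[2,1,0,6,8,7](2)
Move 7: P2 pit4 -> P1=[2,8,6,4,1,2](2) P2=[2,1,0,6,0,8](3)
Move 8: P2 pit3 -> P1=[3,9,7,4,1,2](2) P2=[2,1,0,0,1,9](4)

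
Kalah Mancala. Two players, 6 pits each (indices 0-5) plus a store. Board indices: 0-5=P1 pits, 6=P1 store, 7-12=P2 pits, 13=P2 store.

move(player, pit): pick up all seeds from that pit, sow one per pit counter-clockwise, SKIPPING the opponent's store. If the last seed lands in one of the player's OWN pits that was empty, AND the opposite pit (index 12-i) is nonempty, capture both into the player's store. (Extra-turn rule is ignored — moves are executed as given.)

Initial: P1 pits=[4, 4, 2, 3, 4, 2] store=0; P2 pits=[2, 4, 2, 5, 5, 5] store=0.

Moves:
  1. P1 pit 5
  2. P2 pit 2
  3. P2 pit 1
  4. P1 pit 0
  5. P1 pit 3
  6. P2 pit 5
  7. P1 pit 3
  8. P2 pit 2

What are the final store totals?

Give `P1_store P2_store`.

Answer: 2 1

Derivation:
Move 1: P1 pit5 -> P1=[4,4,2,3,4,0](1) P2=[3,4,2,5,5,5](0)
Move 2: P2 pit2 -> P1=[4,4,2,3,4,0](1) P2=[3,4,0,6,6,5](0)
Move 3: P2 pit1 -> P1=[4,4,2,3,4,0](1) P2=[3,0,1,7,7,6](0)
Move 4: P1 pit0 -> P1=[0,5,3,4,5,0](1) P2=[3,0,1,7,7,6](0)
Move 5: P1 pit3 -> P1=[0,5,3,0,6,1](2) P2=[4,0,1,7,7,6](0)
Move 6: P2 pit5 -> P1=[1,6,4,1,7,1](2) P2=[4,0,1,7,7,0](1)
Move 7: P1 pit3 -> P1=[1,6,4,0,8,1](2) P2=[4,0,1,7,7,0](1)
Move 8: P2 pit2 -> P1=[1,6,4,0,8,1](2) P2=[4,0,0,8,7,0](1)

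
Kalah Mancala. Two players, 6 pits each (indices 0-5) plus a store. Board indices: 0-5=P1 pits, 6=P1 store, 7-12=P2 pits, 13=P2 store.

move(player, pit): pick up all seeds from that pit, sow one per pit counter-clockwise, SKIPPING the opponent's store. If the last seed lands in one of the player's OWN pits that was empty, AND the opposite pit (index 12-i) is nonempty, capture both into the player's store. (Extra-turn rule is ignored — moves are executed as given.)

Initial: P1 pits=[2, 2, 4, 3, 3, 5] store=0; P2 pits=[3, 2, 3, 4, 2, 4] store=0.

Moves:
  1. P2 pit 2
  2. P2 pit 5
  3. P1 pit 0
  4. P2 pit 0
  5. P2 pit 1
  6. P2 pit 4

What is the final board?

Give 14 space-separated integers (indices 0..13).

Answer: 1 5 6 5 3 5 0 0 0 2 7 0 1 2

Derivation:
Move 1: P2 pit2 -> P1=[2,2,4,3,3,5](0) P2=[3,2,0,5,3,5](0)
Move 2: P2 pit5 -> P1=[3,3,5,4,3,5](0) P2=[3,2,0,5,3,0](1)
Move 3: P1 pit0 -> P1=[0,4,6,5,3,5](0) P2=[3,2,0,5,3,0](1)
Move 4: P2 pit0 -> P1=[0,4,6,5,3,5](0) P2=[0,3,1,6,3,0](1)
Move 5: P2 pit1 -> P1=[0,4,6,5,3,5](0) P2=[0,0,2,7,4,0](1)
Move 6: P2 pit4 -> P1=[1,5,6,5,3,5](0) P2=[0,0,2,7,0,1](2)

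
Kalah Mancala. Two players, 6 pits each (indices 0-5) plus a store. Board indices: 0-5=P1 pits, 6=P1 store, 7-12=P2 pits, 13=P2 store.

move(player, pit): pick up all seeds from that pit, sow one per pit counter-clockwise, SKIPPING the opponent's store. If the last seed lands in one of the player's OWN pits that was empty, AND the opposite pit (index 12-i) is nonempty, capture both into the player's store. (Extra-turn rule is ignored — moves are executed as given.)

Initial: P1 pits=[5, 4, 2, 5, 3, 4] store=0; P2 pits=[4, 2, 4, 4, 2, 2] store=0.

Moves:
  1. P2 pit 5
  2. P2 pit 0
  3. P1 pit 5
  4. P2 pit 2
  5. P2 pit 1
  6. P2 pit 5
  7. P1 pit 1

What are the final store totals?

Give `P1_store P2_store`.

Answer: 2 3

Derivation:
Move 1: P2 pit5 -> P1=[6,4,2,5,3,4](0) P2=[4,2,4,4,2,0](1)
Move 2: P2 pit0 -> P1=[6,4,2,5,3,4](0) P2=[0,3,5,5,3,0](1)
Move 3: P1 pit5 -> P1=[6,4,2,5,3,0](1) P2=[1,4,6,5,3,0](1)
Move 4: P2 pit2 -> P1=[7,5,2,5,3,0](1) P2=[1,4,0,6,4,1](2)
Move 5: P2 pit1 -> P1=[7,5,2,5,3,0](1) P2=[1,0,1,7,5,2](2)
Move 6: P2 pit5 -> P1=[8,5,2,5,3,0](1) P2=[1,0,1,7,5,0](3)
Move 7: P1 pit1 -> P1=[8,0,3,6,4,1](2) P2=[1,0,1,7,5,0](3)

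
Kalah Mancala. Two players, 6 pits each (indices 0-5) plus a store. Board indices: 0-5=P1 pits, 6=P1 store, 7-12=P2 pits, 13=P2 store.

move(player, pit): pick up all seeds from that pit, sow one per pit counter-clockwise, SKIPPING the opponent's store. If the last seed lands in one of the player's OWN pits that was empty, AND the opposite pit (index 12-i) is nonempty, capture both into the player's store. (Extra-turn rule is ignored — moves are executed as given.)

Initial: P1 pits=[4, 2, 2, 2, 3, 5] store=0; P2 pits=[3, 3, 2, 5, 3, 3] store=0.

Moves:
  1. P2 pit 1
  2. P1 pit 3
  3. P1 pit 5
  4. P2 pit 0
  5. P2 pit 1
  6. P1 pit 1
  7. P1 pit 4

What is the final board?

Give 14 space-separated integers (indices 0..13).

Answer: 4 0 3 0 0 1 9 1 1 0 9 6 3 0

Derivation:
Move 1: P2 pit1 -> P1=[4,2,2,2,3,5](0) P2=[3,0,3,6,4,3](0)
Move 2: P1 pit3 -> P1=[4,2,2,0,4,6](0) P2=[3,0,3,6,4,3](0)
Move 3: P1 pit5 -> P1=[4,2,2,0,4,0](1) P2=[4,1,4,7,5,3](0)
Move 4: P2 pit0 -> P1=[4,2,2,0,4,0](1) P2=[0,2,5,8,6,3](0)
Move 5: P2 pit1 -> P1=[4,2,2,0,4,0](1) P2=[0,0,6,9,6,3](0)
Move 6: P1 pit1 -> P1=[4,0,3,0,4,0](8) P2=[0,0,0,9,6,3](0)
Move 7: P1 pit4 -> P1=[4,0,3,0,0,1](9) P2=[1,1,0,9,6,3](0)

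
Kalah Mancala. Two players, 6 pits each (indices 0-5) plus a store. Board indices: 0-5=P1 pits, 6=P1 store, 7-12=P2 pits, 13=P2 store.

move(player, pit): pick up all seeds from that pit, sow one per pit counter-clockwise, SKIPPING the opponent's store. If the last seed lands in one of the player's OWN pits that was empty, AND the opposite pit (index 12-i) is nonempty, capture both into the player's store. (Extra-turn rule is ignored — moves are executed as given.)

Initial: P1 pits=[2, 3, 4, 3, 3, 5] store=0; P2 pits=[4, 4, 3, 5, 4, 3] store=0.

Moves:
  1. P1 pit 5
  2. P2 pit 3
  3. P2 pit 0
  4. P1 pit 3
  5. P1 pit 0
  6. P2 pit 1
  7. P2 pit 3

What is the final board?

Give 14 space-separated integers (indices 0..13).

Answer: 1 5 6 0 4 1 8 0 0 1 0 8 7 2

Derivation:
Move 1: P1 pit5 -> P1=[2,3,4,3,3,0](1) P2=[5,5,4,6,4,3](0)
Move 2: P2 pit3 -> P1=[3,4,5,3,3,0](1) P2=[5,5,4,0,5,4](1)
Move 3: P2 pit0 -> P1=[3,4,5,3,3,0](1) P2=[0,6,5,1,6,5](1)
Move 4: P1 pit3 -> P1=[3,4,5,0,4,1](2) P2=[0,6,5,1,6,5](1)
Move 5: P1 pit0 -> P1=[0,5,6,0,4,1](8) P2=[0,6,0,1,6,5](1)
Move 6: P2 pit1 -> P1=[1,5,6,0,4,1](8) P2=[0,0,1,2,7,6](2)
Move 7: P2 pit3 -> P1=[1,5,6,0,4,1](8) P2=[0,0,1,0,8,7](2)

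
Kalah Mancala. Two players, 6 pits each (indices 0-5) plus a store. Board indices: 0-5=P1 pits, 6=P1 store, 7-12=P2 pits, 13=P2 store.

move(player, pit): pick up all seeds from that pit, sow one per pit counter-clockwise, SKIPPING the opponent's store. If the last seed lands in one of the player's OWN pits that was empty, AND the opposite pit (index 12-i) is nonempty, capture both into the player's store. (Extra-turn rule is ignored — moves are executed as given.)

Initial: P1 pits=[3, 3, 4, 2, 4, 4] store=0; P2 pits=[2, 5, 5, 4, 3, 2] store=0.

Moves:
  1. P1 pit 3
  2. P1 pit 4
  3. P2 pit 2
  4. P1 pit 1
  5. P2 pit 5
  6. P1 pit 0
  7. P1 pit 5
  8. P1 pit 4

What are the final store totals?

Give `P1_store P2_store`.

Answer: 5 2

Derivation:
Move 1: P1 pit3 -> P1=[3,3,4,0,5,5](0) P2=[2,5,5,4,3,2](0)
Move 2: P1 pit4 -> P1=[3,3,4,0,0,6](1) P2=[3,6,6,4,3,2](0)
Move 3: P2 pit2 -> P1=[4,4,4,0,0,6](1) P2=[3,6,0,5,4,3](1)
Move 4: P1 pit1 -> P1=[4,0,5,1,1,7](1) P2=[3,6,0,5,4,3](1)
Move 5: P2 pit5 -> P1=[5,1,5,1,1,7](1) P2=[3,6,0,5,4,0](2)
Move 6: P1 pit0 -> P1=[0,2,6,2,2,8](1) P2=[3,6,0,5,4,0](2)
Move 7: P1 pit5 -> P1=[0,2,6,2,2,0](4) P2=[4,7,1,6,5,0](2)
Move 8: P1 pit4 -> P1=[0,2,6,2,0,1](5) P2=[4,7,1,6,5,0](2)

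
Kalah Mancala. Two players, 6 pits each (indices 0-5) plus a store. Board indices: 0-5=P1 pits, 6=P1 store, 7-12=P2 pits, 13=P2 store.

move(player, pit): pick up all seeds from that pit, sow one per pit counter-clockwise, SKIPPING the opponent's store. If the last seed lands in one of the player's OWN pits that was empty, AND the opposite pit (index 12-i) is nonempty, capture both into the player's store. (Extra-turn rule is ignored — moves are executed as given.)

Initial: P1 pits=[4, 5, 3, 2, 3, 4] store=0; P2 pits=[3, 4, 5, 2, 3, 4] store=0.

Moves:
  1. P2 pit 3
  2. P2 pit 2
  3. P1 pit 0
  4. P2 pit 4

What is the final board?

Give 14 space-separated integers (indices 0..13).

Move 1: P2 pit3 -> P1=[4,5,3,2,3,4](0) P2=[3,4,5,0,4,5](0)
Move 2: P2 pit2 -> P1=[5,5,3,2,3,4](0) P2=[3,4,0,1,5,6](1)
Move 3: P1 pit0 -> P1=[0,6,4,3,4,5](0) P2=[3,4,0,1,5,6](1)
Move 4: P2 pit4 -> P1=[1,7,5,3,4,5](0) P2=[3,4,0,1,0,7](2)

Answer: 1 7 5 3 4 5 0 3 4 0 1 0 7 2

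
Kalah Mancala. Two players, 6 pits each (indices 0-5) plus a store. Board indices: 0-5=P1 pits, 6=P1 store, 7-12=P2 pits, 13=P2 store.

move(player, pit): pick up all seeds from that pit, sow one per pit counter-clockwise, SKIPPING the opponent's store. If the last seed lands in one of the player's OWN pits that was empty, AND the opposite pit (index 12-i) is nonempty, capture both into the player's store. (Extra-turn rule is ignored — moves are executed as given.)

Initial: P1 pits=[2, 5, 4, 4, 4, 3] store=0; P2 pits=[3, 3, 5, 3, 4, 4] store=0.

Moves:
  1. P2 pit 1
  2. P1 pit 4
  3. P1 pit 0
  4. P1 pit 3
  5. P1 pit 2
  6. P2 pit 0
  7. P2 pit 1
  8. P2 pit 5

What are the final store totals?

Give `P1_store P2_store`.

Move 1: P2 pit1 -> P1=[2,5,4,4,4,3](0) P2=[3,0,6,4,5,4](0)
Move 2: P1 pit4 -> P1=[2,5,4,4,0,4](1) P2=[4,1,6,4,5,4](0)
Move 3: P1 pit0 -> P1=[0,6,5,4,0,4](1) P2=[4,1,6,4,5,4](0)
Move 4: P1 pit3 -> P1=[0,6,5,0,1,5](2) P2=[5,1,6,4,5,4](0)
Move 5: P1 pit2 -> P1=[0,6,0,1,2,6](3) P2=[6,1,6,4,5,4](0)
Move 6: P2 pit0 -> P1=[0,6,0,1,2,6](3) P2=[0,2,7,5,6,5](1)
Move 7: P2 pit1 -> P1=[0,6,0,1,2,6](3) P2=[0,0,8,6,6,5](1)
Move 8: P2 pit5 -> P1=[1,7,1,2,2,6](3) P2=[0,0,8,6,6,0](2)

Answer: 3 2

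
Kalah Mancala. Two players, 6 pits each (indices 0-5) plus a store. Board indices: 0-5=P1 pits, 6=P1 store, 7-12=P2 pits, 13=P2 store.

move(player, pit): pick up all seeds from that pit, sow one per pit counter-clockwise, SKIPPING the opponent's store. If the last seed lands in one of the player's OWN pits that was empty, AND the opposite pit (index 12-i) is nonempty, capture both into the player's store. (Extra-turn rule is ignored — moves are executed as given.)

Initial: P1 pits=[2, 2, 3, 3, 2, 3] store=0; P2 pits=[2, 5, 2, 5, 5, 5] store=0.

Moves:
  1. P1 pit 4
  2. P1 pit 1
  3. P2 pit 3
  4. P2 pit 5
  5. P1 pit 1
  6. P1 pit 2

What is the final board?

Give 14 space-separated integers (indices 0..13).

Move 1: P1 pit4 -> P1=[2,2,3,3,0,4](1) P2=[2,5,2,5,5,5](0)
Move 2: P1 pit1 -> P1=[2,0,4,4,0,4](1) P2=[2,5,2,5,5,5](0)
Move 3: P2 pit3 -> P1=[3,1,4,4,0,4](1) P2=[2,5,2,0,6,6](1)
Move 4: P2 pit5 -> P1=[4,2,5,5,1,4](1) P2=[2,5,2,0,6,0](2)
Move 5: P1 pit1 -> P1=[4,0,6,6,1,4](1) P2=[2,5,2,0,6,0](2)
Move 6: P1 pit2 -> P1=[4,0,0,7,2,5](2) P2=[3,6,2,0,6,0](2)

Answer: 4 0 0 7 2 5 2 3 6 2 0 6 0 2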